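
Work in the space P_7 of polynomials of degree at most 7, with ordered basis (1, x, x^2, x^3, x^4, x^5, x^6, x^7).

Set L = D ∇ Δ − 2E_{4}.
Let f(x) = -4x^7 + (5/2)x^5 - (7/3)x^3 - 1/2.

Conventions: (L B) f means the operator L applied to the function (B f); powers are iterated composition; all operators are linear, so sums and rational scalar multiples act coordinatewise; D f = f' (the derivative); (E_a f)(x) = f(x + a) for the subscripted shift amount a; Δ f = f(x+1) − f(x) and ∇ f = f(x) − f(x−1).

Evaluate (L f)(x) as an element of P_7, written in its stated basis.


g(x) = 8x^7 + 224x^6 + 2683x^5 + 16980x^4 + (212654/3)x^3 + 168198x^2 + 223200x + 378620/3

Δ f = -28x^6 - 84x^5 - (255/2)x^4 - 115x^3 - 66x^2 - (45/2)x - 23/6
∇ Δ f = -168x^5 - 230x^3 - 45x
D ∇ Δ f = -840x^4 - 690x^2 - 45
E_{4} f = -4x^7 - 112x^6 - (2683/2)x^5 - 8910x^4 - (106327/3)x^3 - 84444x^2 - 111600x - 378755/6
(-2E_{4}) f = 8x^7 + 224x^6 + 2683x^5 + 17820x^4 + (212654/3)x^3 + 168888x^2 + 223200x + 378755/3
(D ∇ Δ − 2E_{4}) f = 8x^7 + 224x^6 + 2683x^5 + 16980x^4 + (212654/3)x^3 + 168198x^2 + 223200x + 378620/3


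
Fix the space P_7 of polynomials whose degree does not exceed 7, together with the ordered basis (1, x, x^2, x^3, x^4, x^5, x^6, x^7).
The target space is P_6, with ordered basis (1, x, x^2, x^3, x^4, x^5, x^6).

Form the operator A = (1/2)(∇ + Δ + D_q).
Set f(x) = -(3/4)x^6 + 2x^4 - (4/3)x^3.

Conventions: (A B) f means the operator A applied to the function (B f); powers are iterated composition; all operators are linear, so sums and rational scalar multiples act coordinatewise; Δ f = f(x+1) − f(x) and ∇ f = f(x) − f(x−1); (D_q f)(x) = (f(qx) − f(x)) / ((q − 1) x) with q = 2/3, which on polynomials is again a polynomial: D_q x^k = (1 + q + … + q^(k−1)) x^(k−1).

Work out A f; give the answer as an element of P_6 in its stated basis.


∇ f = -(9/2)x^5 + (45/4)x^4 - 7x^3 - (19/4)x^2 + (15/2)x - 31/12
Δ f = -(9/2)x^5 - (45/4)x^4 - 7x^3 - (13/4)x^2 - (1/2)x - 1/12
D_q f = -(665/324)x^5 + (130/27)x^3 - (76/27)x^2
(∇ + Δ + D_q) f = -(3581/324)x^5 - (248/27)x^3 - (292/27)x^2 + 7x - 8/3
((1/2)(∇ + Δ + D_q)) f = -(3581/648)x^5 - (124/27)x^3 - (146/27)x^2 + (7/2)x - 4/3

the result is g(x) = -(3581/648)x^5 - (124/27)x^3 - (146/27)x^2 + (7/2)x - 4/3


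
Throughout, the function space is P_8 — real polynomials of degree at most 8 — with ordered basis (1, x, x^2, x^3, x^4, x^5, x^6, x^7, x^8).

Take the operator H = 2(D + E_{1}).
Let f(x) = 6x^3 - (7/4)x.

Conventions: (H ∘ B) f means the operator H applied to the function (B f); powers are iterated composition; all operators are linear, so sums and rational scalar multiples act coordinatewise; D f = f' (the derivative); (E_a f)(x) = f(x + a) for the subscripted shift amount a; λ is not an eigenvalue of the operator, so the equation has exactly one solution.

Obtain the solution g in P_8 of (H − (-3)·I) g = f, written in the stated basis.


the result is g(x) = (6/5)x^3 - (72/25)x^2 + (1409/500)x - 989/625

write g with unknown coordinates in the stated basis and equate coefficients in (H − (-3)·I) g = f
solving from the highest basis element down gives g = (6/5)x^3 - (72/25)x^2 + (1409/500)x - 989/625
check: H g = (12/5)x^3 + (216/25)x^2 - (2551/250)x + 2967/625
so H g − (-3)·g = 6x^3 - (7/4)x = f ✓


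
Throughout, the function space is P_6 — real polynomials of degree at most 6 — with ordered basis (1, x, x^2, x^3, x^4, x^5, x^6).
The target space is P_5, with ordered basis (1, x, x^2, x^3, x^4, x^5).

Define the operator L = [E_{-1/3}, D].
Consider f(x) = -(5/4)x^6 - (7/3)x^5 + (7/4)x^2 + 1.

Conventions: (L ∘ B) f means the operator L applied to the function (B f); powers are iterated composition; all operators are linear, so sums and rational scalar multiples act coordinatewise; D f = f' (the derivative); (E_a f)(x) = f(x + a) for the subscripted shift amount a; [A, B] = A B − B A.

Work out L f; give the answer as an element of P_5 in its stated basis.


the result is g(x) = 0

D f = -(15/2)x^5 - (35/3)x^4 + (7/2)x
E_{-1/3} D f = -(15/2)x^5 + (5/6)x^4 + (65/9)x^3 - 5x^2 + (386/81)x - 311/243
E_{-1/3} f = -(5/4)x^6 + (1/6)x^5 + (65/36)x^4 - (5/3)x^3 + (193/81)x^2 - (311/243)x + 1753/1458
D E_{-1/3} f = -(15/2)x^5 + (5/6)x^4 + (65/9)x^3 - 5x^2 + (386/81)x - 311/243
[E_{-1/3}, D] f = 0


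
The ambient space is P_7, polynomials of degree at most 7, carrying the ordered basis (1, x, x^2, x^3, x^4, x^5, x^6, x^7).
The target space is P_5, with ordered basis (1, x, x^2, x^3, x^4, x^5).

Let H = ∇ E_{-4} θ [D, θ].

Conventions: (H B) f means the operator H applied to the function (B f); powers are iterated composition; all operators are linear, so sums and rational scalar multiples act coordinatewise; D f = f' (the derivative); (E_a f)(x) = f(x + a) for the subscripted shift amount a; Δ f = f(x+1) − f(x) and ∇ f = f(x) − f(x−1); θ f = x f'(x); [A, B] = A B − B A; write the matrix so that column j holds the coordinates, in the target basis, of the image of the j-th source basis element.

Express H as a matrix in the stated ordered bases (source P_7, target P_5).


the matrix is [[0, 0, 2, -54, 732, -7380, 63030, -484218]; [0, 0, 0, 12, -324, 4880, -55350, 529452]; [0, 0, 0, 0, 36, -1080, 18300, -232470]; [0, 0, 0, 0, 0, 80, -2700, 51240]; [0, 0, 0, 0, 0, 0, 150, -5670]; [0, 0, 0, 0, 0, 0, 0, 252]] (rows listed top to bottom)

image of 1: 0
image of x: 0
image of x^2: 2
image of x^3: 12x - 54
image of x^4: 36x^2 - 324x + 732
image of x^5: 80x^3 - 1080x^2 + 4880x - 7380
image of x^6: 150x^4 - 2700x^3 + 18300x^2 - 55350x + 63030
image of x^7: 252x^5 - 5670x^4 + 51240x^3 - 232470x^2 + 529452x - 484218
each image's coordinates form column j of the matrix


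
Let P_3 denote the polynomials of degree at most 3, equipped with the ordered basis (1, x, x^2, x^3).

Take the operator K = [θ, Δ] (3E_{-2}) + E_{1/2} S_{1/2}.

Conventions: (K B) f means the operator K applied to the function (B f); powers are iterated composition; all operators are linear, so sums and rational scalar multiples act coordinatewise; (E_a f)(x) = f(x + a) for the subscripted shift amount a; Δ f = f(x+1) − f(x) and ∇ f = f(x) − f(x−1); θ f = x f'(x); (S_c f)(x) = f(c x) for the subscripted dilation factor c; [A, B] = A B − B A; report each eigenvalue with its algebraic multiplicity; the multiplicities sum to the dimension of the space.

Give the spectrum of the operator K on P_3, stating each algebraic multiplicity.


image of 1: 1
image of x: (1/2)x - 11/4
image of x^2: (1/4)x^2 - (23/4)x + 97/16
image of x^3: (1/8)x^3 - (141/16)x^2 + (579/32)x - 575/64
the matrix is upper triangular; its diagonal is (1, 1/2, 1/4, 1/8)
for a triangular matrix the eigenvalues are the diagonal entries, with algebraic multiplicity their repetition count

λ = 1/8 (multiplicity 1), λ = 1/4 (multiplicity 1), λ = 1/2 (multiplicity 1), λ = 1 (multiplicity 1)


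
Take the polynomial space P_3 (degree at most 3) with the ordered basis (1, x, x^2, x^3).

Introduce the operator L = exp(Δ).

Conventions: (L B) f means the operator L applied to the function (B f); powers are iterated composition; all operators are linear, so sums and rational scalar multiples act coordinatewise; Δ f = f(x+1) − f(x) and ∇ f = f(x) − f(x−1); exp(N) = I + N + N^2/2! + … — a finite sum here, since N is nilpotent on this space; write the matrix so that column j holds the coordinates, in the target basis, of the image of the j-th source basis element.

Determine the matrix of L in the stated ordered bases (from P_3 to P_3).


image of 1: 1
image of x: x + 1
image of x^2: x^2 + 2x + 2
image of x^3: x^3 + 3x^2 + 6x + 5
each image's coordinates form column j of the matrix

the matrix is [[1, 1, 2, 5]; [0, 1, 2, 6]; [0, 0, 1, 3]; [0, 0, 0, 1]] (rows listed top to bottom)


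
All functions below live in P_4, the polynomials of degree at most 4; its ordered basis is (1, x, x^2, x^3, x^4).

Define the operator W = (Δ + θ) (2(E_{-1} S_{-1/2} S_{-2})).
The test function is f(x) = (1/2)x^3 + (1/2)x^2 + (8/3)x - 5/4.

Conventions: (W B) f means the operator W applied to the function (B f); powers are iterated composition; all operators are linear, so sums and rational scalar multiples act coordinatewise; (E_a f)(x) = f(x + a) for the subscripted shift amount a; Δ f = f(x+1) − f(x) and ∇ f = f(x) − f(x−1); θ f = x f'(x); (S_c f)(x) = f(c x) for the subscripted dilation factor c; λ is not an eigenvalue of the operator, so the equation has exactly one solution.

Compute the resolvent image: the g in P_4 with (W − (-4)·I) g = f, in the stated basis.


write g with unknown coordinates in the stated basis and equate coefficients in (W − (-4)·I) g = f
solving from the highest basis element down gives g = (1/20)x^3 + (1/10)x^2 + (4/9)x - 367/720
check: W g = (3/10)x^3 + (1/10)x^2 + (8/9)x + 71/90
so W g − (-4)·g = (1/2)x^3 + (1/2)x^2 + (8/3)x - 5/4 = f ✓

the result is g(x) = (1/20)x^3 + (1/10)x^2 + (4/9)x - 367/720


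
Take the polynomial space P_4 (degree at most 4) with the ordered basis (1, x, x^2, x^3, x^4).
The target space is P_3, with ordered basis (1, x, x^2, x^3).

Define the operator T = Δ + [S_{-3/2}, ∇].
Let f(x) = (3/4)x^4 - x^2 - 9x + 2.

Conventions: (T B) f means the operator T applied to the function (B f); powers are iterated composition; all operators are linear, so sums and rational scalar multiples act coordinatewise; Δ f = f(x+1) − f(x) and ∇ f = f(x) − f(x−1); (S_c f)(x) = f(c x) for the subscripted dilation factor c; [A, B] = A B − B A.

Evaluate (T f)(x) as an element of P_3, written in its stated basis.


g(x) = -(357/16)x^3 + (549/32)x^2 - (179/16)x - 1917/64

Δ f = 3x^3 + (9/2)x^2 + x - 37/4
∇ f = 3x^3 - (9/2)x^2 + x - 35/4
S_{-3/2} ∇ f = -(81/8)x^3 - (81/8)x^2 - (3/2)x - 35/4
S_{-3/2} f = (243/64)x^4 - (9/4)x^2 + (27/2)x + 2
∇ S_{-3/2} f = (243/16)x^3 - (729/32)x^2 + (171/16)x + 765/64
[S_{-3/2}, ∇] f = -(405/16)x^3 + (405/32)x^2 - (195/16)x - 1325/64
(Δ + [S_{-3/2}, ∇]) f = -(357/16)x^3 + (549/32)x^2 - (179/16)x - 1917/64


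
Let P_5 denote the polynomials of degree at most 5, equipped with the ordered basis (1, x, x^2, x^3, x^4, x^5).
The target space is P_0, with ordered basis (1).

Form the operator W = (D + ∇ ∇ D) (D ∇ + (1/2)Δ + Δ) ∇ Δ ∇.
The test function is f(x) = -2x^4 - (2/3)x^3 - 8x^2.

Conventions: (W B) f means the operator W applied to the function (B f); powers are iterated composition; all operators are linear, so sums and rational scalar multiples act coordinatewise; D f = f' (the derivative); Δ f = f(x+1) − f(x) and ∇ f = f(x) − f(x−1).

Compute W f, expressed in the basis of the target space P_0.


g(x) = 0

∇ f = -8x^3 + 10x^2 - 22x + 28/3
Δ ∇ f = -24x^2 - 4x - 20
∇ Δ ∇ f = -48x + 20
∇ (∇ Δ ∇) f = -48
D ∇ (∇ Δ ∇) f = 0
Δ (∇ Δ ∇) f = -48
((1/2)Δ) (∇ Δ ∇) f = -24
Δ (∇ Δ ∇) f = -48
(D ∇ + (1/2)Δ + Δ) (∇ Δ ∇) f = -72
D (D ∇ + (1/2)Δ + Δ) (∇ Δ ∇) f = 0
D (D ∇ + (1/2)Δ + Δ) (∇ Δ ∇) f = 0
∇ D (D ∇ + (1/2)Δ + Δ) (∇ Δ ∇) f = 0
∇ ∇ D (D ∇ + (1/2)Δ + Δ) (∇ Δ ∇) f = 0
(D + ∇ ∇ D) (D ∇ + (1/2)Δ + Δ) (∇ Δ ∇) f = 0


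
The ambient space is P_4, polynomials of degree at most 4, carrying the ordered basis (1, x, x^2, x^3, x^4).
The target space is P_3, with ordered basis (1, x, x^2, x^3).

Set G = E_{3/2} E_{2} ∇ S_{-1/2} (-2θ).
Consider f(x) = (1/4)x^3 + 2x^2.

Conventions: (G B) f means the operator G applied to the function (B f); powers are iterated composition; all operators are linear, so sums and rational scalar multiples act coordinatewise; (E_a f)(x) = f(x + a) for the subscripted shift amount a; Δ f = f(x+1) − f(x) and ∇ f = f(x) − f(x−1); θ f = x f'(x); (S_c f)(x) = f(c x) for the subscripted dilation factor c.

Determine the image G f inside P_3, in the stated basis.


the image equals g(x) = (9/16)x^2 - (5/8)x - 441/64

θ f = (3/4)x^3 + 4x^2
(-2θ) f = -(3/2)x^3 - 8x^2
S_{-1/2} (-2θ) f = (3/16)x^3 - 2x^2
∇ S_{-1/2} (-2θ) f = (9/16)x^2 - (73/16)x + 35/16
E_{2} (∇ S_{-1/2}) (-2θ) f = (9/16)x^2 - (37/16)x - 75/16
E_{3/2} E_{2} (∇ S_{-1/2}) (-2θ) f = (9/16)x^2 - (5/8)x - 441/64


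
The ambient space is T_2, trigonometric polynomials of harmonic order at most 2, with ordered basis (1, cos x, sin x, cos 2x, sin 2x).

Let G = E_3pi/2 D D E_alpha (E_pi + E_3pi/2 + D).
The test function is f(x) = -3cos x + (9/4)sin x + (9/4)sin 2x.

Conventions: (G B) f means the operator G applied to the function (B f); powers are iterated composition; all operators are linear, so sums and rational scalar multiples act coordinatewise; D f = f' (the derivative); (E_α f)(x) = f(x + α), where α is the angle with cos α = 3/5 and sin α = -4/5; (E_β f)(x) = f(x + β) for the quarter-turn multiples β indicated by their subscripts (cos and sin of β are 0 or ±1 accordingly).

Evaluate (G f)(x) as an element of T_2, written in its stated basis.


E_pi f = 3cos x - (9/4)sin x + (9/4)sin 2x
E_3pi/2 f = -(9/4)cos x - 3sin x - (9/4)sin 2x
D f = (9/4)cos x + 3sin x + (9/2)cos 2x
(E_pi + E_3pi/2 + D) f = 3cos x - (9/4)sin x + (9/2)cos 2x
E_alpha (E_pi + E_3pi/2 + D) f = (18/5)cos x + (21/20)sin x - (63/50)cos 2x + (108/25)sin 2x
D E_alpha (E_pi + E_3pi/2 + D) f = (21/20)cos x - (18/5)sin x + (216/25)cos 2x + (63/25)sin 2x
D (D E_alpha (E_pi + E_3pi/2 + D)) f = -(18/5)cos x - (21/20)sin x + (126/25)cos 2x - (432/25)sin 2x
E_3pi/2 D (D E_alpha (E_pi + E_3pi/2 + D)) f = (21/20)cos x - (18/5)sin x - (126/25)cos 2x + (432/25)sin 2x

the result is g(x) = (21/20)cos x - (18/5)sin x - (126/25)cos 2x + (432/25)sin 2x


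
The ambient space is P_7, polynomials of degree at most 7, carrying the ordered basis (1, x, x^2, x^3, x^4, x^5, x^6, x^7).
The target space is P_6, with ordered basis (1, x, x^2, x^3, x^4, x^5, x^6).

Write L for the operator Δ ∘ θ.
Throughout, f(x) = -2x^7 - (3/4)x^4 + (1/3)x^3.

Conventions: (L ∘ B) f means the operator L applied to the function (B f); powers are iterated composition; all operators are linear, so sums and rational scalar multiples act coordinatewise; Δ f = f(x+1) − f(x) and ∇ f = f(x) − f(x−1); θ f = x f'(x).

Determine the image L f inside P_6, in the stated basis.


the result is g(x) = -98x^6 - 294x^5 - 490x^4 - 502x^3 - 309x^2 - 107x - 16

θ f = -14x^7 - 3x^4 + x^3
Δ θ f = -98x^6 - 294x^5 - 490x^4 - 502x^3 - 309x^2 - 107x - 16


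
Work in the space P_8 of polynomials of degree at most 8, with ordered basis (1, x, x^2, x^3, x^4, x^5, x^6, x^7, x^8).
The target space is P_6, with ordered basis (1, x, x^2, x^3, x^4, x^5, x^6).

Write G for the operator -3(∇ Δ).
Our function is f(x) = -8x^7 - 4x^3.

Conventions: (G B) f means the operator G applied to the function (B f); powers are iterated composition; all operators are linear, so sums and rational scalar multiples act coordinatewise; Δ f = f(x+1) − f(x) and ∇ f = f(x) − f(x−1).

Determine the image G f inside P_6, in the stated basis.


Δ f = -56x^6 - 168x^5 - 280x^4 - 280x^3 - 180x^2 - 68x - 12
∇ Δ f = -336x^5 - 560x^3 - 136x
(-3(∇ Δ)) f = 1008x^5 + 1680x^3 + 408x

the result is g(x) = 1008x^5 + 1680x^3 + 408x


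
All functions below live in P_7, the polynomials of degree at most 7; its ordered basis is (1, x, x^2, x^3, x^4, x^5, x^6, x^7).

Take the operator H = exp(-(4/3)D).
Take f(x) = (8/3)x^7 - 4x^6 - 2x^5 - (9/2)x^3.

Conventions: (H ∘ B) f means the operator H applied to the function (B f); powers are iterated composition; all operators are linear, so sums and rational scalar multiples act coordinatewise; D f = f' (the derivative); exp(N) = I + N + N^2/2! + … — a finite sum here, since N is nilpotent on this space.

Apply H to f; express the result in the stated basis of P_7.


the result is g(x) = (8/3)x^7 - (260/9)x^6 + (1166/9)x^5 - (25480/81)x^4 + (216053/486)x^3 - (87530/243)x^2 + (328952/2187)x - 153248/6561

order-1 term: -(224/9)x^6 + 32x^5 + (40/3)x^4 + 18x^2
order-2 term: (896/9)x^5 - (320/3)x^4 - (320/9)x^3 - 24x
order-3 term: -(17920/81)x^4 + (5120/27)x^3 + (1280/27)x^2 + 32/3
order-4 term: (71680/243)x^3 - (5120/27)x^2 - (2560/81)x
order-5 term: -(57344/243)x^2 + (8192/81)x + 2048/243
order-6 term: (229376/2187)x - 16384/729
order-7 term: -131072/6561
the series for exp(-(4/3)D) f terminates at order 7
exp(-(4/3)D) f = (8/3)x^7 - (260/9)x^6 + (1166/9)x^5 - (25480/81)x^4 + (216053/486)x^3 - (87530/243)x^2 + (328952/2187)x - 153248/6561


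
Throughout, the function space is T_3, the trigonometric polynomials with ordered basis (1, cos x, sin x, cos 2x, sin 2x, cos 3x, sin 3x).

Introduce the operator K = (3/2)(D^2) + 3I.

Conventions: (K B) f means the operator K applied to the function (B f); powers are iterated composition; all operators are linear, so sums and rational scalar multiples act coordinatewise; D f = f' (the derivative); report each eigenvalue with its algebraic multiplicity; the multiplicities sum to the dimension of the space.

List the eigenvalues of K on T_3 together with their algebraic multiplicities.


λ = -21/2 (multiplicity 2), λ = -3 (multiplicity 2), λ = 3/2 (multiplicity 2), λ = 3 (multiplicity 1)

image of 1: 3
image of cos x: (3/2)cos x
image of sin x: (3/2)sin x
image of cos 2x: -3cos 2x
image of sin 2x: -3sin 2x
image of cos 3x: -(21/2)cos 3x
image of sin 3x: -(21/2)sin 3x
the matrix is diagonal; its diagonal is (3, 3/2, 3/2, -3, -3, -21/2, -21/2)
for a triangular matrix the eigenvalues are the diagonal entries, with algebraic multiplicity their repetition count


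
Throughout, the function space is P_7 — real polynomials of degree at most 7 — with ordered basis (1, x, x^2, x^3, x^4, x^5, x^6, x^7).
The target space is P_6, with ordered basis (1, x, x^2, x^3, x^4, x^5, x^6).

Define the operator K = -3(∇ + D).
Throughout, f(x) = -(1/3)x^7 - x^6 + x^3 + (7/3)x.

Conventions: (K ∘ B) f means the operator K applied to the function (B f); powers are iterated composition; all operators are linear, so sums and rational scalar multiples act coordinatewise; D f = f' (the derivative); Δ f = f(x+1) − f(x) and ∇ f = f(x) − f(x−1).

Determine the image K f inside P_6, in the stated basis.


∇ f = -(7/3)x^6 + x^5 + (10/3)x^4 - (25/3)x^3 + 11x^2 - (20/3)x + 4
D f = -(7/3)x^6 - 6x^5 + 3x^2 + 7/3
(∇ + D) f = -(14/3)x^6 - 5x^5 + (10/3)x^4 - (25/3)x^3 + 14x^2 - (20/3)x + 19/3
(-3(∇ + D)) f = 14x^6 + 15x^5 - 10x^4 + 25x^3 - 42x^2 + 20x - 19

the result is g(x) = 14x^6 + 15x^5 - 10x^4 + 25x^3 - 42x^2 + 20x - 19


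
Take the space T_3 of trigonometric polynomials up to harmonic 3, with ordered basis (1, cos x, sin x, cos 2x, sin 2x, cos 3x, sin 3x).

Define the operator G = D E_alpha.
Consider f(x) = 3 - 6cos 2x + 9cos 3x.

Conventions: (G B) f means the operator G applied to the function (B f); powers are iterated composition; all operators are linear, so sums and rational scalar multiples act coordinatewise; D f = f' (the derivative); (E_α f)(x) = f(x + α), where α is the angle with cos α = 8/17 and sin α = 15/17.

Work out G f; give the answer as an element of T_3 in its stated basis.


the image equals g(x) = (2880/289)cos 2x - (1932/289)sin 2x + (13365/4913)cos 3x + (131976/4913)sin 3x

E_alpha f = 3 + (966/289)cos 2x + (1440/289)sin 2x - (43992/4913)cos 3x + (4455/4913)sin 3x
D E_alpha f = (2880/289)cos 2x - (1932/289)sin 2x + (13365/4913)cos 3x + (131976/4913)sin 3x


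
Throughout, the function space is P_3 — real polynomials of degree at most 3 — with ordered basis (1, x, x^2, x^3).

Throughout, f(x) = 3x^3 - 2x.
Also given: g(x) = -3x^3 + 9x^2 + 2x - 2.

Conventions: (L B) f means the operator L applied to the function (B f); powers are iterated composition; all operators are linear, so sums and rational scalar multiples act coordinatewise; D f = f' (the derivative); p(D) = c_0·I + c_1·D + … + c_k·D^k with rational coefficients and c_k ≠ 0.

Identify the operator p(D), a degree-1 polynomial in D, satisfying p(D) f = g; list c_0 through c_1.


c_0 = -1, c_1 = 1

D^0 f = 3x^3 - 2x
D^1 f = 9x^2 - 2
matching coefficients of g against c_0 f + c_1 Df + … from the top degree down determines the c_i
solution: c_0 = -1, c_1 = 1


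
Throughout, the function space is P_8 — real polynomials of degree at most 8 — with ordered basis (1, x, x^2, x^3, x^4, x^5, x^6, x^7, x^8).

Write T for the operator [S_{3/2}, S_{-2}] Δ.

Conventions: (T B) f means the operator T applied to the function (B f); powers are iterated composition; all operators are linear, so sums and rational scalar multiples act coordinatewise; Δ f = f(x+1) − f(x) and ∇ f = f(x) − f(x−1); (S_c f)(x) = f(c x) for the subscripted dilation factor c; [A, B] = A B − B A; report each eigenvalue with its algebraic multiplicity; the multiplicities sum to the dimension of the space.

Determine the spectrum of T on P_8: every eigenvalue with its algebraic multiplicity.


λ = 0 (multiplicity 9)

image of 1: 0
image of x: 0
image of x^2: 0
image of x^3: 0
image of x^4: 0
image of x^5: 0
image of x^6: 0
image of x^7: 0
image of x^8: 0
the matrix is upper triangular; its diagonal is (0, 0, 0, 0, 0, 0, 0, 0, 0)
for a triangular matrix the eigenvalues are the diagonal entries, with algebraic multiplicity their repetition count


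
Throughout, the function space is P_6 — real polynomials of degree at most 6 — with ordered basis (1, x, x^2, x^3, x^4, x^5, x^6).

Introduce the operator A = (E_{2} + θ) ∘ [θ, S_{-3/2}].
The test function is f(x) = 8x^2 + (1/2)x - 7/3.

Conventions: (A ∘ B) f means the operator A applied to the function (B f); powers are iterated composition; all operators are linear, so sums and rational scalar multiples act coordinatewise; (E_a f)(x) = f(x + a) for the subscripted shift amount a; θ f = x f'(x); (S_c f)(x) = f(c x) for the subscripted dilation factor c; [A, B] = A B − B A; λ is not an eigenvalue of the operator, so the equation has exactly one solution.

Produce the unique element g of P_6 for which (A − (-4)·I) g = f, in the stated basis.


write g with unknown coordinates in the stated basis and equate coefficients in (A − (-4)·I) g = f
solving from the highest basis element down gives g = 2x^2 + (1/8)x - 7/12
check: A g = 0
so A g − (-4)·g = 8x^2 + (1/2)x - 7/3 = f ✓

the result is g(x) = 2x^2 + (1/8)x - 7/12


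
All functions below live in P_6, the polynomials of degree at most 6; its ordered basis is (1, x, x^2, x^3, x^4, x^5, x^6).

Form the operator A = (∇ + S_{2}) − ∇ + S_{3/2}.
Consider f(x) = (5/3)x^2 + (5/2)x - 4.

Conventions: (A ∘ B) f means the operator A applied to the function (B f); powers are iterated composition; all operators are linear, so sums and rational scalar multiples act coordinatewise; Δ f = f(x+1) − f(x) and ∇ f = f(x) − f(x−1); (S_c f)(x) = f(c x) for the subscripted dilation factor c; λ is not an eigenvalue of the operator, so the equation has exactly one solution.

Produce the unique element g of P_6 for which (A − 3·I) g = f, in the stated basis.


g(x) = (20/39)x^2 + 5x + 4

write g with unknown coordinates in the stated basis and equate coefficients in (A − 3·I) g = f
solving from the highest basis element down gives g = (20/39)x^2 + 5x + 4
check: A g = (125/39)x^2 + (35/2)x + 8
so A g − 3·g = (5/3)x^2 + (5/2)x - 4 = f ✓


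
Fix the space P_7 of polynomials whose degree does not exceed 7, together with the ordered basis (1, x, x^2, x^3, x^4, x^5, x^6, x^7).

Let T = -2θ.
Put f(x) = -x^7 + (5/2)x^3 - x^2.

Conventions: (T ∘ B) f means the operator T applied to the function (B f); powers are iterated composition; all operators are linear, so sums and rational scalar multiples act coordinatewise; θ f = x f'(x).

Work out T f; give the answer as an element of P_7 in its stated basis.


the image equals g(x) = 14x^7 - 15x^3 + 4x^2

θ f = -7x^7 + (15/2)x^3 - 2x^2
(-2θ) f = 14x^7 - 15x^3 + 4x^2


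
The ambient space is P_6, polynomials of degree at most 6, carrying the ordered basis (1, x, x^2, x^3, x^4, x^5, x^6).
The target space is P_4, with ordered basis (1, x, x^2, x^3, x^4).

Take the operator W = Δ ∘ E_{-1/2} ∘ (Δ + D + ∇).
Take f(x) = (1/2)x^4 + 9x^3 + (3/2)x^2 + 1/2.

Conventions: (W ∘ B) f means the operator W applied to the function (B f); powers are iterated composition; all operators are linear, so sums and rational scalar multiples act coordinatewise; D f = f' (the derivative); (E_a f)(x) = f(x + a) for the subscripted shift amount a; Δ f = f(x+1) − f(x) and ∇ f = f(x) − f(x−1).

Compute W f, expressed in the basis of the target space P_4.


Δ f = 2x^3 + 30x^2 + 32x + 11
D f = 2x^3 + 27x^2 + 3x
∇ f = 2x^3 + 24x^2 - 22x + 7
(Δ + D + ∇) f = 6x^3 + 81x^2 + 13x + 18
E_{-1/2} (Δ + D + ∇) f = 6x^3 + 72x^2 - (127/2)x + 31
Δ E_{-1/2} (Δ + D + ∇) f = 18x^2 + 162x + 29/2

g(x) = 18x^2 + 162x + 29/2


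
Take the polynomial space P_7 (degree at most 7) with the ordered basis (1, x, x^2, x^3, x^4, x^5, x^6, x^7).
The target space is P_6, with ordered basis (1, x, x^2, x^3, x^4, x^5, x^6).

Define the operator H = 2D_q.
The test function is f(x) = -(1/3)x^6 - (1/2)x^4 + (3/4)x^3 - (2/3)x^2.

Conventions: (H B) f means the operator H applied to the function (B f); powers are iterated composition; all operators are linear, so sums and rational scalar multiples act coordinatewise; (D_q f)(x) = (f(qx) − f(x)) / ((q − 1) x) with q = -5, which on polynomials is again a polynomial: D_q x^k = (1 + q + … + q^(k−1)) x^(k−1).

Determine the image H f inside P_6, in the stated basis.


the result is g(x) = 1736x^5 + 104x^3 + (63/2)x^2 + (16/3)x

D_q f = 868x^5 + 52x^3 + (63/4)x^2 + (8/3)x
(2D_q) f = 1736x^5 + 104x^3 + (63/2)x^2 + (16/3)x


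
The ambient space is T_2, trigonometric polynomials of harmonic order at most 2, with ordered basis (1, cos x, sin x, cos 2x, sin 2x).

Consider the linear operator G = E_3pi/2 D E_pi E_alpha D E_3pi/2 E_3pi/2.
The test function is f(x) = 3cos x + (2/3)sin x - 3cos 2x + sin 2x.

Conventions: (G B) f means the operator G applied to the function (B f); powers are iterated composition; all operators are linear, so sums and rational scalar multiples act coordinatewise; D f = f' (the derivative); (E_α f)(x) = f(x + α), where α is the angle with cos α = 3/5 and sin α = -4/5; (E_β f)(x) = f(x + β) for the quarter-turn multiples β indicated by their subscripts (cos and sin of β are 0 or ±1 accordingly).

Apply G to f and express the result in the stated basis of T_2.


the result is g(x) = (14/5)cos x - (19/15)sin x - (12/25)cos 2x - (316/25)sin 2x

E_3pi/2 f = -(2/3)cos x + 3sin x + 3cos 2x - sin 2x
E_3pi/2 E_3pi/2 f = -3cos x - (2/3)sin x - 3cos 2x + sin 2x
D E_3pi/2 E_3pi/2 f = -(2/3)cos x + 3sin x + 2cos 2x + 6sin 2x
E_alpha (D E_3pi/2 E_3pi/2) f = -(14/5)cos x + (19/15)sin x - (158/25)cos 2x + (6/25)sin 2x
E_pi E_alpha (D E_3pi/2 E_3pi/2) f = (14/5)cos x - (19/15)sin x - (158/25)cos 2x + (6/25)sin 2x
D E_pi E_alpha (D E_3pi/2 E_3pi/2) f = -(19/15)cos x - (14/5)sin x + (12/25)cos 2x + (316/25)sin 2x
E_3pi/2 D E_pi E_alpha (D E_3pi/2 E_3pi/2) f = (14/5)cos x - (19/15)sin x - (12/25)cos 2x - (316/25)sin 2x


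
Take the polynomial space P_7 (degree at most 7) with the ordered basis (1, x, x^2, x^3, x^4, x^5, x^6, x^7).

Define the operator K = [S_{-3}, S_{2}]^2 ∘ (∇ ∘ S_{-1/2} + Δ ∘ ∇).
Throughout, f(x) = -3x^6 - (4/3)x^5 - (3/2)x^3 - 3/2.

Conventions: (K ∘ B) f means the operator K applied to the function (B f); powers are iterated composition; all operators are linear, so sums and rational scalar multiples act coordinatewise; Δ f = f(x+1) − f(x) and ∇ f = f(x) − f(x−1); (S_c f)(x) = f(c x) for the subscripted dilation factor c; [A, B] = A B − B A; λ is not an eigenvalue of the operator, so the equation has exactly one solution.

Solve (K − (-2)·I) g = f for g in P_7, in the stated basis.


write g with unknown coordinates in the stated basis and equate coefficients in (K − (-2)·I) g = f
solving from the highest basis element down gives g = -(3/2)x^6 - (2/3)x^5 - (3/4)x^3 - 3/4
check: K g = 0
so K g − (-2)·g = -3x^6 - (4/3)x^5 - (3/2)x^3 - 3/2 = f ✓

the result is g(x) = -(3/2)x^6 - (2/3)x^5 - (3/4)x^3 - 3/4


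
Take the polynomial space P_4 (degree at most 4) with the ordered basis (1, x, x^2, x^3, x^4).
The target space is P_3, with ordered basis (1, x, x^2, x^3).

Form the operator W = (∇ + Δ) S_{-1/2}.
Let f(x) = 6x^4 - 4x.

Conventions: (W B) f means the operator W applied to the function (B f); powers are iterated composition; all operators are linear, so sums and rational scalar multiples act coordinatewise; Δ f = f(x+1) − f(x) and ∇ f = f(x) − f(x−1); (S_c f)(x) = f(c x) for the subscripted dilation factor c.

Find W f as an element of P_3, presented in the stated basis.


S_{-1/2} f = (3/8)x^4 + 2x
∇ S_{-1/2} f = (3/2)x^3 - (9/4)x^2 + (3/2)x + 13/8
Δ S_{-1/2} f = (3/2)x^3 + (9/4)x^2 + (3/2)x + 19/8
(∇ + Δ) S_{-1/2} f = 3x^3 + 3x + 4

the image equals g(x) = 3x^3 + 3x + 4


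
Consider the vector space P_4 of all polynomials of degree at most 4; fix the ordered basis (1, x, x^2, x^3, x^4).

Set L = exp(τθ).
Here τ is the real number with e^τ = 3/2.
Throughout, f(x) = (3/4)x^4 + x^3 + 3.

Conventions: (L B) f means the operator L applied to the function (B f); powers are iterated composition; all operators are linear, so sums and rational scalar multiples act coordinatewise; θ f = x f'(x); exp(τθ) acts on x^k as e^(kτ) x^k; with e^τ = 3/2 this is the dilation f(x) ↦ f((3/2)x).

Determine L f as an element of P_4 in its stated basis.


the result is g(x) = (243/64)x^4 + (27/8)x^3 + 3

exp(τθ) x^k = e^(kτ) x^k; with e^τ = 3/2 this sends x^k to (3/2)^k x^k
x^3 ↦ 27/8 x^3
x^4 ↦ 81/16 x^4
applying this coordinatewise to f: exp(τθ) f = (243/64)x^4 + (27/8)x^3 + 3


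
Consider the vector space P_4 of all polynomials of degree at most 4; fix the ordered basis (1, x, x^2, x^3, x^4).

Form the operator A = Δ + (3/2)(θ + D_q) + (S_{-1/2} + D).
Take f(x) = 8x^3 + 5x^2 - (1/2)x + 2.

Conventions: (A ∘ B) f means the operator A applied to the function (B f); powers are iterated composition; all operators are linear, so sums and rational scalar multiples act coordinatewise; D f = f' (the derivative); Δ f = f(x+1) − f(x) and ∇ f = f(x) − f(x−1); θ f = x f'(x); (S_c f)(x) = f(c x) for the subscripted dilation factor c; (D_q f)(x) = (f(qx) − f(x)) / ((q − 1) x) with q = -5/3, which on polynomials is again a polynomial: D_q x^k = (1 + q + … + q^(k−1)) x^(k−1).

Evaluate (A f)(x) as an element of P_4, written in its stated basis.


the image equals g(x) = 35x^3 + (1075/12)x^2 + (77/2)x + 53/4

Δ f = 24x^2 + 34x + 25/2
θ f = 24x^3 + 10x^2 - (1/2)x
D_q f = (152/9)x^2 - (10/3)x - 1/2
(θ + D_q) f = 24x^3 + (242/9)x^2 - (23/6)x - 1/2
((3/2)(θ + D_q)) f = 36x^3 + (121/3)x^2 - (23/4)x - 3/4
S_{-1/2} f = -x^3 + (5/4)x^2 + (1/4)x + 2
D f = 24x^2 + 10x - 1/2
(S_{-1/2} + D) f = -x^3 + (101/4)x^2 + (41/4)x + 3/2
(Δ + (3/2)(θ + D_q) + (S_{-1/2} + D)) f = 35x^3 + (1075/12)x^2 + (77/2)x + 53/4


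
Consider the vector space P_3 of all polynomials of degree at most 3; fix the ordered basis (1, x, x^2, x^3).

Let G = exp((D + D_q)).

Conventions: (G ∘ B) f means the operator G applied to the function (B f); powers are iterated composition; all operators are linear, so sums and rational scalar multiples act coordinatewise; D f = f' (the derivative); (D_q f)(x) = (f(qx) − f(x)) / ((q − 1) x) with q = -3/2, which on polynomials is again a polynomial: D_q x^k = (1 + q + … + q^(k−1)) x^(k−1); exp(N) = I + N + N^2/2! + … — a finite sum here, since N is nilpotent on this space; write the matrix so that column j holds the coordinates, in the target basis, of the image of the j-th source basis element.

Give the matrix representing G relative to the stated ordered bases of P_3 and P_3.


image of 1: 1
image of x: x + 2
image of x^2: x^2 + (3/2)x + 3/2
image of x^3: x^3 + (19/4)x^2 + (57/16)x + 19/8
each image's coordinates form column j of the matrix

the matrix is [[1, 2, 3/2, 19/8]; [0, 1, 3/2, 57/16]; [0, 0, 1, 19/4]; [0, 0, 0, 1]] (rows listed top to bottom)


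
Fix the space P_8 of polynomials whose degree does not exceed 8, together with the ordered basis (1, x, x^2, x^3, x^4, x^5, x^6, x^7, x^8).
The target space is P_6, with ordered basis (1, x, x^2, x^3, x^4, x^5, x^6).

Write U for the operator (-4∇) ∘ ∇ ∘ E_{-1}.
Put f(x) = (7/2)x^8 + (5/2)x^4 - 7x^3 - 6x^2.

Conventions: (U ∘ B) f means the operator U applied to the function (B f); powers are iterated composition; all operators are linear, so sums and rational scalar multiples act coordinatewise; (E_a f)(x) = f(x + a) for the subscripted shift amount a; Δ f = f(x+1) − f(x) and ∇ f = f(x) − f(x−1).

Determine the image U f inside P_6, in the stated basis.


E_{-1} f = (7/2)x^8 - 28x^7 + 98x^6 - 196x^5 + (495/2)x^4 - 213x^3 + 128x^2 - 47x + 7
∇ E_{-1} f = 28x^7 - 294x^6 + 1372x^5 - 3675x^4 + 6086x^3 - 6240x^2 + 3677x - 961
∇ ∇ E_{-1} f = 196x^6 - 2352x^5 + 12250x^4 - 35280x^3 + 59026x^2 - 54258x + 21372
(-4∇) ∇ E_{-1} f = -784x^6 + 9408x^5 - 49000x^4 + 141120x^3 - 236104x^2 + 217032x - 85488

the image equals g(x) = -784x^6 + 9408x^5 - 49000x^4 + 141120x^3 - 236104x^2 + 217032x - 85488


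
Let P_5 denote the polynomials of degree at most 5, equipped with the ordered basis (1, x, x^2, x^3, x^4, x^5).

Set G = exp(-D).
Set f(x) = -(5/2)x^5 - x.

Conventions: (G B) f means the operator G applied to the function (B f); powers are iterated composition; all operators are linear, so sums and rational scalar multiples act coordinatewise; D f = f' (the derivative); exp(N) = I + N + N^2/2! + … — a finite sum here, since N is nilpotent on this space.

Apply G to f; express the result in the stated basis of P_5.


g(x) = -(5/2)x^5 + (25/2)x^4 - 25x^3 + 25x^2 - (27/2)x + 7/2

order-1 term: (25/2)x^4 + 1
order-2 term: -25x^3
order-3 term: 25x^2
order-4 term: -(25/2)x
order-5 term: 5/2
the series for exp(-D) f terminates at order 5
exp(-D) f = -(5/2)x^5 + (25/2)x^4 - 25x^3 + 25x^2 - (27/2)x + 7/2


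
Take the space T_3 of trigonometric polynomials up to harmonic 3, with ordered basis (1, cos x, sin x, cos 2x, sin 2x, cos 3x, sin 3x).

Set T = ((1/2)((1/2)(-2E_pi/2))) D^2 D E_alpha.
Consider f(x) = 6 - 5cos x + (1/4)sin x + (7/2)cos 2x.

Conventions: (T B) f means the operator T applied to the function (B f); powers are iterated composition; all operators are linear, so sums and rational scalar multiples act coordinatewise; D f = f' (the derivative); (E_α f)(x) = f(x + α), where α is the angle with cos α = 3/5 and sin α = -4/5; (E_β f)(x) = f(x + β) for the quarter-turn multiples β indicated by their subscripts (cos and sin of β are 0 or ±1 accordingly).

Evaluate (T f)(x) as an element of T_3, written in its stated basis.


the image equals g(x) = (8/5)cos x + (77/40)sin x - (336/25)cos 2x - (98/25)sin 2x

E_alpha f = 6 - (16/5)cos x - (77/20)sin x - (49/50)cos 2x + (84/25)sin 2x
D E_alpha f = -(77/20)cos x + (16/5)sin x + (168/25)cos 2x + (49/25)sin 2x
D (D E_alpha) f = (16/5)cos x + (77/20)sin x + (98/25)cos 2x - (336/25)sin 2x
D D (D E_alpha) f = (77/20)cos x - (16/5)sin x - (672/25)cos 2x - (196/25)sin 2x
E_pi/2 D^2 (D E_alpha) f = -(16/5)cos x - (77/20)sin x + (672/25)cos 2x + (196/25)sin 2x
(-2E_pi/2) D^2 (D E_alpha) f = (32/5)cos x + (77/10)sin x - (1344/25)cos 2x - (392/25)sin 2x
((1/2)(-2E_pi/2)) D^2 (D E_alpha) f = (16/5)cos x + (77/20)sin x - (672/25)cos 2x - (196/25)sin 2x
((1/2)((1/2)(-2E_pi/2))) D^2 (D E_alpha) f = (8/5)cos x + (77/40)sin x - (336/25)cos 2x - (98/25)sin 2x


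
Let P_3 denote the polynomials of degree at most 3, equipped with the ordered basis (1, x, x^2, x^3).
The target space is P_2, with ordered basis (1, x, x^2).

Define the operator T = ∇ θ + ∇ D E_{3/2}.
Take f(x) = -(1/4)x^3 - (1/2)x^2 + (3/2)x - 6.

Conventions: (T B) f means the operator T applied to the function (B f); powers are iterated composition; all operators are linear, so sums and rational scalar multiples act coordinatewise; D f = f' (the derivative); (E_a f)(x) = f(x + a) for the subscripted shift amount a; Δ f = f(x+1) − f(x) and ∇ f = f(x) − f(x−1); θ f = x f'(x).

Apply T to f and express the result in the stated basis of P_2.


θ f = -(3/4)x^3 - x^2 + (3/2)x
∇ θ f = -(9/4)x^2 + (1/4)x + 7/4
E_{3/2} f = -(1/4)x^3 - (13/8)x^2 - (27/16)x - 183/32
D E_{3/2} f = -(3/4)x^2 - (13/4)x - 27/16
∇ D E_{3/2} f = -(3/2)x - 5/2
(∇ θ + ∇ D E_{3/2}) f = -(9/4)x^2 - (5/4)x - 3/4

g(x) = -(9/4)x^2 - (5/4)x - 3/4


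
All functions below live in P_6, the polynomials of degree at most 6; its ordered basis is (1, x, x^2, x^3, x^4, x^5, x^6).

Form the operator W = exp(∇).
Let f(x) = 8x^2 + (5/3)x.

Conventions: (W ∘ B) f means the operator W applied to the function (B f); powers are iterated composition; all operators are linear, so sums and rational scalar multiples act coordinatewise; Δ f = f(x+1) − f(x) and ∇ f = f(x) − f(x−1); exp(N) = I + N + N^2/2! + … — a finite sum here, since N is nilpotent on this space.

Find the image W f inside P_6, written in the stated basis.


order-1 term: 16x - 19/3
order-2 term: 8
the series for exp(∇) f terminates at order 2
exp(∇) f = 8x^2 + (53/3)x + 5/3

the image equals g(x) = 8x^2 + (53/3)x + 5/3


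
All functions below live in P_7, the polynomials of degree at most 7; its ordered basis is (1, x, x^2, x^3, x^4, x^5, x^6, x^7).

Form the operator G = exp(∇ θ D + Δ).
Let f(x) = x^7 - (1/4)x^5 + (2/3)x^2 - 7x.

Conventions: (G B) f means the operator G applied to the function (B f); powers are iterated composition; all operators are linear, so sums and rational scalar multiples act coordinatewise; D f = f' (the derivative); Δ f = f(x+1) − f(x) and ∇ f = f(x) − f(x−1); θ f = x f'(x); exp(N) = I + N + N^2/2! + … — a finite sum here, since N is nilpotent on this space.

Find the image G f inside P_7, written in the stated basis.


the image equals g(x) = x^7 + 7x^6 + (1175/4)x^5 + (2795/4)x^4 + 13310x^3 + (10103/3)x^2 + (845473/12)x - 26047/3

order-1 term: 7x^6 + 273x^5 - (2385/4)x^4 + (1705/2)x^3 - (1163/2)x^2 + (2869/12)x - 165/4
order-2 term: 21x^5 + 1260x^4 + (20225/2)x^3 - 25155x^2 + (105803/4)x - 110935/12
order-3 term: 35x^4 + 2310x^3 + (53965/2)x^2 + (41895/2)x - 111461/4
order-4 term: 35x^3 + 2100x^2 + (87495/4)x + 22700
order-5 term: 21x^2 + 945x + 22399/4
order-6 term: 7x + 168
order-7 term: 1
the series for exp(∇ θ D + Δ) f terminates at order 7
exp(∇ θ D + Δ) f = x^7 + 7x^6 + (1175/4)x^5 + (2795/4)x^4 + 13310x^3 + (10103/3)x^2 + (845473/12)x - 26047/3


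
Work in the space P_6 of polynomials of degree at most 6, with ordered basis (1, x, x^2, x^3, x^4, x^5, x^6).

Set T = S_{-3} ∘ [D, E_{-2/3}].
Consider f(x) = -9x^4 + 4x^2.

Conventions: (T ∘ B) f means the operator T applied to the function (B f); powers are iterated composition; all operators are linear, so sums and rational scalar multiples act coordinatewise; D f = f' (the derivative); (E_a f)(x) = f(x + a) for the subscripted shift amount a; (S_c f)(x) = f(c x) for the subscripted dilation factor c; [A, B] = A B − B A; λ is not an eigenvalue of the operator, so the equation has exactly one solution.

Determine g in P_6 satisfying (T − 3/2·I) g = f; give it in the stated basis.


write g with unknown coordinates in the stated basis and equate coefficients in (T − 3/2·I) g = f
solving from the highest basis element down gives g = 6x^4 - (8/3)x^2
check: T g = 0
so T g − 3/2·g = -9x^4 + 4x^2 = f ✓

g(x) = 6x^4 - (8/3)x^2


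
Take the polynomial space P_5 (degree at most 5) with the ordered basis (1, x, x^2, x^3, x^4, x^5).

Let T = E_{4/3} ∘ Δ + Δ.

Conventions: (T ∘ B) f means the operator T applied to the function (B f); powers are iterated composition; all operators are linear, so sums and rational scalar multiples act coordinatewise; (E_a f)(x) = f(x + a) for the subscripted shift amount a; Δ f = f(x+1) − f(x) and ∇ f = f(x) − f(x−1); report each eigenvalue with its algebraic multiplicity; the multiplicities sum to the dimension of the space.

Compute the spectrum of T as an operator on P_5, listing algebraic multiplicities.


λ = 0 (multiplicity 6)

image of 1: 0
image of x: 2
image of x^2: 4x + 14/3
image of x^3: 6x^2 + 14x + 34/3
image of x^4: 8x^3 + 28x^2 + (136/3)x + 742/27
image of x^5: 10x^4 + (140/3)x^3 + (340/3)x^2 + (3710/27)x + 5342/81
the matrix is upper triangular; its diagonal is (0, 0, 0, 0, 0, 0)
for a triangular matrix the eigenvalues are the diagonal entries, with algebraic multiplicity their repetition count
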